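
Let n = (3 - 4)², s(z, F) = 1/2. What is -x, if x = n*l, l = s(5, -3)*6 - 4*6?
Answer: 21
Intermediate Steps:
s(z, F) = ½
n = 1 (n = (-1)² = 1)
l = -21 (l = (½)*6 - 4*6 = 3 - 24 = -21)
x = -21 (x = 1*(-21) = -21)
-x = -1*(-21) = 21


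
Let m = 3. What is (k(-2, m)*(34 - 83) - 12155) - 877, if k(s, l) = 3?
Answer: -13179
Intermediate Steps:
(k(-2, m)*(34 - 83) - 12155) - 877 = (3*(34 - 83) - 12155) - 877 = (3*(-49) - 12155) - 877 = (-147 - 12155) - 877 = -12302 - 877 = -13179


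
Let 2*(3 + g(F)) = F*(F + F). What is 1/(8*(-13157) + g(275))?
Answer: -1/29634 ≈ -3.3745e-5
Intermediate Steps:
g(F) = -3 + F² (g(F) = -3 + (F*(F + F))/2 = -3 + (F*(2*F))/2 = -3 + (2*F²)/2 = -3 + F²)
1/(8*(-13157) + g(275)) = 1/(8*(-13157) + (-3 + 275²)) = 1/(-105256 + (-3 + 75625)) = 1/(-105256 + 75622) = 1/(-29634) = -1/29634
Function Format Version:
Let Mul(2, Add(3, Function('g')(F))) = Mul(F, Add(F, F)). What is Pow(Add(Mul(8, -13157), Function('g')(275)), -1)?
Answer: Rational(-1, 29634) ≈ -3.3745e-5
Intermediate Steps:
Function('g')(F) = Add(-3, Pow(F, 2)) (Function('g')(F) = Add(-3, Mul(Rational(1, 2), Mul(F, Add(F, F)))) = Add(-3, Mul(Rational(1, 2), Mul(F, Mul(2, F)))) = Add(-3, Mul(Rational(1, 2), Mul(2, Pow(F, 2)))) = Add(-3, Pow(F, 2)))
Pow(Add(Mul(8, -13157), Function('g')(275)), -1) = Pow(Add(Mul(8, -13157), Add(-3, Pow(275, 2))), -1) = Pow(Add(-105256, Add(-3, 75625)), -1) = Pow(Add(-105256, 75622), -1) = Pow(-29634, -1) = Rational(-1, 29634)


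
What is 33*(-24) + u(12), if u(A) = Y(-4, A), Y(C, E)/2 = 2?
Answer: -788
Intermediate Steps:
Y(C, E) = 4 (Y(C, E) = 2*2 = 4)
u(A) = 4
33*(-24) + u(12) = 33*(-24) + 4 = -792 + 4 = -788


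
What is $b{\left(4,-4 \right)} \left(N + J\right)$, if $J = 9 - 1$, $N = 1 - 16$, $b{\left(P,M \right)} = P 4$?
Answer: $-112$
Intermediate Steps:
$b{\left(P,M \right)} = 4 P$
$N = -15$ ($N = 1 - 16 = -15$)
$J = 8$ ($J = 9 - 1 = 8$)
$b{\left(4,-4 \right)} \left(N + J\right) = 4 \cdot 4 \left(-15 + 8\right) = 16 \left(-7\right) = -112$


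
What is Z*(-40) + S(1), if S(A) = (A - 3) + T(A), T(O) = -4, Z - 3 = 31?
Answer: -1366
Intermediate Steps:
Z = 34 (Z = 3 + 31 = 34)
S(A) = -7 + A (S(A) = (A - 3) - 4 = (-3 + A) - 4 = -7 + A)
Z*(-40) + S(1) = 34*(-40) + (-7 + 1) = -1360 - 6 = -1366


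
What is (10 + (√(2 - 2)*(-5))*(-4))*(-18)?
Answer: -180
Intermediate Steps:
(10 + (√(2 - 2)*(-5))*(-4))*(-18) = (10 + (√0*(-5))*(-4))*(-18) = (10 + (0*(-5))*(-4))*(-18) = (10 + 0*(-4))*(-18) = (10 + 0)*(-18) = 10*(-18) = -180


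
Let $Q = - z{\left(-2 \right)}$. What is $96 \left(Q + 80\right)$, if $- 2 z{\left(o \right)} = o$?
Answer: $7584$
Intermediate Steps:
$z{\left(o \right)} = - \frac{o}{2}$
$Q = -1$ ($Q = - \frac{\left(-1\right) \left(-2\right)}{2} = \left(-1\right) 1 = -1$)
$96 \left(Q + 80\right) = 96 \left(-1 + 80\right) = 96 \cdot 79 = 7584$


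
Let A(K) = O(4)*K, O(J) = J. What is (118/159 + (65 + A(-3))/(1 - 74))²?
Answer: 34969/134722449 ≈ 0.00025956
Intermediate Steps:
A(K) = 4*K
(118/159 + (65 + A(-3))/(1 - 74))² = (118/159 + (65 + 4*(-3))/(1 - 74))² = (118*(1/159) + (65 - 12)/(-73))² = (118/159 + 53*(-1/73))² = (118/159 - 53/73)² = (187/11607)² = 34969/134722449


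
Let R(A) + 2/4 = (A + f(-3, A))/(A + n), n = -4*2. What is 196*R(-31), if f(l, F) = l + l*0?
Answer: 2842/39 ≈ 72.872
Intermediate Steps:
f(l, F) = l (f(l, F) = l + 0 = l)
n = -8
R(A) = -1/2 + (-3 + A)/(-8 + A) (R(A) = -1/2 + (A - 3)/(A - 8) = -1/2 + (-3 + A)/(-8 + A))
196*R(-31) = 196*((2 - 31)/(2*(-8 - 31))) = 196*((1/2)*(-29)/(-39)) = 196*((1/2)*(-1/39)*(-29)) = 196*(29/78) = 2842/39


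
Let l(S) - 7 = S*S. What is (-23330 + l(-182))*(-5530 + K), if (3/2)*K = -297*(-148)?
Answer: 233008974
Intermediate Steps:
K = 29304 (K = 2*(-297*(-148))/3 = (2/3)*43956 = 29304)
l(S) = 7 + S**2 (l(S) = 7 + S*S = 7 + S**2)
(-23330 + l(-182))*(-5530 + K) = (-23330 + (7 + (-182)**2))*(-5530 + 29304) = (-23330 + (7 + 33124))*23774 = (-23330 + 33131)*23774 = 9801*23774 = 233008974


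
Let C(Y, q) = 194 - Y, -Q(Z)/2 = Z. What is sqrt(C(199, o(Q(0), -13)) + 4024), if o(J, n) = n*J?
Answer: sqrt(4019) ≈ 63.396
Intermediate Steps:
Q(Z) = -2*Z
o(J, n) = J*n
sqrt(C(199, o(Q(0), -13)) + 4024) = sqrt((194 - 1*199) + 4024) = sqrt((194 - 199) + 4024) = sqrt(-5 + 4024) = sqrt(4019)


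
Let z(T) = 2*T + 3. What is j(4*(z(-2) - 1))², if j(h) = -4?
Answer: 16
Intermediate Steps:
z(T) = 3 + 2*T
j(4*(z(-2) - 1))² = (-4)² = 16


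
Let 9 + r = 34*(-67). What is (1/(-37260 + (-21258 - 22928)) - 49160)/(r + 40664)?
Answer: -4003885361/3125653142 ≈ -1.2810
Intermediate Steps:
r = -2287 (r = -9 + 34*(-67) = -9 - 2278 = -2287)
(1/(-37260 + (-21258 - 22928)) - 49160)/(r + 40664) = (1/(-37260 + (-21258 - 22928)) - 49160)/(-2287 + 40664) = (1/(-37260 - 44186) - 49160)/38377 = (1/(-81446) - 49160)*(1/38377) = (-1/81446 - 49160)*(1/38377) = -4003885361/81446*1/38377 = -4003885361/3125653142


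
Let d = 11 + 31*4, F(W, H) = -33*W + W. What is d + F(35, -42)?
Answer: -985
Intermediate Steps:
F(W, H) = -32*W
d = 135 (d = 11 + 124 = 135)
d + F(35, -42) = 135 - 32*35 = 135 - 1120 = -985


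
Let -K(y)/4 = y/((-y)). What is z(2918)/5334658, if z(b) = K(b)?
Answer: 2/2667329 ≈ 7.4981e-7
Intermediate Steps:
K(y) = 4 (K(y) = -4*y/((-y)) = -4*y*(-1/y) = -4*(-1) = 4)
z(b) = 4
z(2918)/5334658 = 4/5334658 = 4*(1/5334658) = 2/2667329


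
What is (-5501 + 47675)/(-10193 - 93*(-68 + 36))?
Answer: -42174/7217 ≈ -5.8437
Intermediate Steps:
(-5501 + 47675)/(-10193 - 93*(-68 + 36)) = 42174/(-10193 - 93*(-32)) = 42174/(-10193 + 2976) = 42174/(-7217) = 42174*(-1/7217) = -42174/7217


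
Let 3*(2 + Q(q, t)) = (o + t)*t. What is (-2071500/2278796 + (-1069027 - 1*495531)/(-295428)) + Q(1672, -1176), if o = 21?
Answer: 38101094949757459/84152518086 ≈ 4.5276e+5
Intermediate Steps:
Q(q, t) = -2 + t*(21 + t)/3 (Q(q, t) = -2 + ((21 + t)*t)/3 = -2 + (t*(21 + t))/3 = -2 + t*(21 + t)/3)
(-2071500/2278796 + (-1069027 - 1*495531)/(-295428)) + Q(1672, -1176) = (-2071500/2278796 + (-1069027 - 1*495531)/(-295428)) + (-2 + 7*(-1176) + (1/3)*(-1176)**2) = (-2071500*1/2278796 + (-1069027 - 495531)*(-1/295428)) + (-2 - 8232 + (1/3)*1382976) = (-517875/569699 - 1564558*(-1/295428)) + (-2 - 8232 + 460992) = (-517875/569699 + 782279/147714) + 452758 = 369166176271/84152518086 + 452758 = 38101094949757459/84152518086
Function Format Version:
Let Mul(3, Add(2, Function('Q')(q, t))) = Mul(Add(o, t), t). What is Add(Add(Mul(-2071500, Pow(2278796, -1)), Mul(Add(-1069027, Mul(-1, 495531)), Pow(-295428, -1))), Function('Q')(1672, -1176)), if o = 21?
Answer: Rational(38101094949757459, 84152518086) ≈ 4.5276e+5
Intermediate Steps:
Function('Q')(q, t) = Add(-2, Mul(Rational(1, 3), t, Add(21, t))) (Function('Q')(q, t) = Add(-2, Mul(Rational(1, 3), Mul(Add(21, t), t))) = Add(-2, Mul(Rational(1, 3), Mul(t, Add(21, t)))) = Add(-2, Mul(Rational(1, 3), t, Add(21, t))))
Add(Add(Mul(-2071500, Pow(2278796, -1)), Mul(Add(-1069027, Mul(-1, 495531)), Pow(-295428, -1))), Function('Q')(1672, -1176)) = Add(Add(Mul(-2071500, Pow(2278796, -1)), Mul(Add(-1069027, Mul(-1, 495531)), Pow(-295428, -1))), Add(-2, Mul(7, -1176), Mul(Rational(1, 3), Pow(-1176, 2)))) = Add(Add(Mul(-2071500, Rational(1, 2278796)), Mul(Add(-1069027, -495531), Rational(-1, 295428))), Add(-2, -8232, Mul(Rational(1, 3), 1382976))) = Add(Add(Rational(-517875, 569699), Mul(-1564558, Rational(-1, 295428))), Add(-2, -8232, 460992)) = Add(Add(Rational(-517875, 569699), Rational(782279, 147714)), 452758) = Add(Rational(369166176271, 84152518086), 452758) = Rational(38101094949757459, 84152518086)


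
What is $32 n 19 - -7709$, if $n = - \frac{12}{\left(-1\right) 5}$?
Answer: $\frac{45841}{5} \approx 9168.2$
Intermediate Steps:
$n = \frac{12}{5}$ ($n = - \frac{12}{-5} = \left(-12\right) \left(- \frac{1}{5}\right) = \frac{12}{5} \approx 2.4$)
$32 n 19 - -7709 = 32 \cdot \frac{12}{5} \cdot 19 - -7709 = \frac{384}{5} \cdot 19 + 7709 = \frac{7296}{5} + 7709 = \frac{45841}{5}$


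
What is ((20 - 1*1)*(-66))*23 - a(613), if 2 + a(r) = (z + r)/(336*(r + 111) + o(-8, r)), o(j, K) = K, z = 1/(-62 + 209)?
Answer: -1033911754072/35849919 ≈ -28840.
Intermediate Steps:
z = 1/147 ≈ 0.0068027
a(r) = -2 + (1/147 + r)/(37296 + 337*r) (a(r) = -2 + (1/147 + r)/(336*(r + 111) + r) = -2 + (1/147 + r)/(336*(111 + r) + r) = -2 + (1/147 + r)/((37296 + 336*r) + r) = -2 + (1/147 + r)/(37296 + 337*r))
((20 - 1*1)*(-66))*23 - a(613) = ((20 - 1*1)*(-66))*23 - (-10965023 - 98931*613)/(147*(37296 + 337*613)) = ((20 - 1)*(-66))*23 - (-10965023 - 60644703)/(147*(37296 + 206581)) = (19*(-66))*23 - (-71609726)/(147*243877) = -1254*23 - (-71609726)/(147*243877) = -28842 - 1*(-71609726/35849919) = -28842 + 71609726/35849919 = -1033911754072/35849919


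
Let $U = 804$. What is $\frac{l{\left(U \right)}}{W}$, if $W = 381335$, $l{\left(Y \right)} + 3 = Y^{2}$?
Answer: $\frac{646413}{381335} \approx 1.6951$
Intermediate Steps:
$l{\left(Y \right)} = -3 + Y^{2}$
$\frac{l{\left(U \right)}}{W} = \frac{-3 + 804^{2}}{381335} = \left(-3 + 646416\right) \frac{1}{381335} = 646413 \cdot \frac{1}{381335} = \frac{646413}{381335}$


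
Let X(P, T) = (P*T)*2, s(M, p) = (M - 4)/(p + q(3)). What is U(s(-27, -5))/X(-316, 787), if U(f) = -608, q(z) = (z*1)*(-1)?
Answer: 76/62173 ≈ 0.0012224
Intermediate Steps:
q(z) = -z (q(z) = z*(-1) = -z)
s(M, p) = (-4 + M)/(-3 + p) (s(M, p) = (M - 4)/(p - 1*3) = (-4 + M)/(p - 3) = (-4 + M)/(-3 + p))
X(P, T) = 2*P*T
U(s(-27, -5))/X(-316, 787) = -608/(2*(-316)*787) = -608/(-497384) = -608*(-1/497384) = 76/62173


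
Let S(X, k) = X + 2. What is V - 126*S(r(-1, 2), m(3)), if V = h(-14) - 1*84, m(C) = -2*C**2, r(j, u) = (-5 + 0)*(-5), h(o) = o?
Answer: -3500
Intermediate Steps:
r(j, u) = 25 (r(j, u) = -5*(-5) = 25)
S(X, k) = 2 + X
V = -98 (V = -14 - 1*84 = -14 - 84 = -98)
V - 126*S(r(-1, 2), m(3)) = -98 - 126*(2 + 25) = -98 - 126*27 = -98 - 3402 = -3500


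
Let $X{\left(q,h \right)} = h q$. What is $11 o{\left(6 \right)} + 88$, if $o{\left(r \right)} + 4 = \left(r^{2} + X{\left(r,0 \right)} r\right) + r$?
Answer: $506$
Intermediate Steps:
$o{\left(r \right)} = -4 + r + r^{2}$ ($o{\left(r \right)} = -4 + \left(\left(r^{2} + 0 r r\right) + r\right) = -4 + \left(\left(r^{2} + 0 r\right) + r\right) = -4 + \left(\left(r^{2} + 0\right) + r\right) = -4 + \left(r^{2} + r\right) = -4 + \left(r + r^{2}\right) = -4 + r + r^{2}$)
$11 o{\left(6 \right)} + 88 = 11 \left(-4 + 6 + 6^{2}\right) + 88 = 11 \left(-4 + 6 + 36\right) + 88 = 11 \cdot 38 + 88 = 418 + 88 = 506$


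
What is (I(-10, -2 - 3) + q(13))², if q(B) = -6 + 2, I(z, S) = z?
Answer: 196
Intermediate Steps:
q(B) = -4
(I(-10, -2 - 3) + q(13))² = (-10 - 4)² = (-14)² = 196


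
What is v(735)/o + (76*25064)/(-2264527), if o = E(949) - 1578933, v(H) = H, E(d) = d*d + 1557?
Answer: -258165752189/306515052085 ≈ -0.84226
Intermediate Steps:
E(d) = 1557 + d**2 (E(d) = d**2 + 1557 = 1557 + d**2)
o = -676775 (o = (1557 + 949**2) - 1578933 = (1557 + 900601) - 1578933 = 902158 - 1578933 = -676775)
v(735)/o + (76*25064)/(-2264527) = 735/(-676775) + (76*25064)/(-2264527) = 735*(-1/676775) + 1904864*(-1/2264527) = -147/135355 - 1904864/2264527 = -258165752189/306515052085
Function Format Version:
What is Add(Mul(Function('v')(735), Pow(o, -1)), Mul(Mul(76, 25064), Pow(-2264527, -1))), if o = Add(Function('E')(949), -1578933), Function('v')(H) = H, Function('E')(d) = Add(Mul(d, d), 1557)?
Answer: Rational(-258165752189, 306515052085) ≈ -0.84226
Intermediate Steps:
Function('E')(d) = Add(1557, Pow(d, 2)) (Function('E')(d) = Add(Pow(d, 2), 1557) = Add(1557, Pow(d, 2)))
o = -676775 (o = Add(Add(1557, Pow(949, 2)), -1578933) = Add(Add(1557, 900601), -1578933) = Add(902158, -1578933) = -676775)
Add(Mul(Function('v')(735), Pow(o, -1)), Mul(Mul(76, 25064), Pow(-2264527, -1))) = Add(Mul(735, Pow(-676775, -1)), Mul(Mul(76, 25064), Pow(-2264527, -1))) = Add(Mul(735, Rational(-1, 676775)), Mul(1904864, Rational(-1, 2264527))) = Add(Rational(-147, 135355), Rational(-1904864, 2264527)) = Rational(-258165752189, 306515052085)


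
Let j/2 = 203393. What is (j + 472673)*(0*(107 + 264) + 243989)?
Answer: 214578321951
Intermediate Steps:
j = 406786 (j = 2*203393 = 406786)
(j + 472673)*(0*(107 + 264) + 243989) = (406786 + 472673)*(0*(107 + 264) + 243989) = 879459*(0*371 + 243989) = 879459*(0 + 243989) = 879459*243989 = 214578321951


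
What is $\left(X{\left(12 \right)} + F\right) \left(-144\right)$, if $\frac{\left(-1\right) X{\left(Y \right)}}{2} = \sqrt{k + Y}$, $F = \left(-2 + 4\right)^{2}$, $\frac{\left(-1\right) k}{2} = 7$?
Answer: $-576 + 288 i \sqrt{2} \approx -576.0 + 407.29 i$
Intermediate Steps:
$k = -14$ ($k = \left(-2\right) 7 = -14$)
$F = 4$ ($F = 2^{2} = 4$)
$X{\left(Y \right)} = - 2 \sqrt{-14 + Y}$
$\left(X{\left(12 \right)} + F\right) \left(-144\right) = \left(- 2 \sqrt{-14 + 12} + 4\right) \left(-144\right) = \left(- 2 \sqrt{-2} + 4\right) \left(-144\right) = \left(- 2 i \sqrt{2} + 4\right) \left(-144\right) = \left(4 - 2 i \sqrt{2}\right) \left(-144\right) = -576 + 288 i \sqrt{2}$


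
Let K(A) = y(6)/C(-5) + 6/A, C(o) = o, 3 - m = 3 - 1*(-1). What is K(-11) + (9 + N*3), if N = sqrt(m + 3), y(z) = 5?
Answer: 82/11 + 3*sqrt(2) ≈ 11.697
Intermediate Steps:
m = -1 (m = 3 - (3 - 1*(-1)) = 3 - (3 + 1) = 3 - 1*4 = 3 - 4 = -1)
N = sqrt(2) (N = sqrt(-1 + 3) = sqrt(2) ≈ 1.4142)
K(A) = -1 + 6/A (K(A) = 5/(-5) + 6/A = 5*(-1/5) + 6/A = -1 + 6/A)
K(-11) + (9 + N*3) = (6 - 1*(-11))/(-11) + (9 + sqrt(2)*3) = -(6 + 11)/11 + (9 + 3*sqrt(2)) = -1/11*17 + (9 + 3*sqrt(2)) = -17/11 + (9 + 3*sqrt(2)) = 82/11 + 3*sqrt(2)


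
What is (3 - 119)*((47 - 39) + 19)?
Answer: -3132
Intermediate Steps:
(3 - 119)*((47 - 39) + 19) = -116*(8 + 19) = -116*27 = -3132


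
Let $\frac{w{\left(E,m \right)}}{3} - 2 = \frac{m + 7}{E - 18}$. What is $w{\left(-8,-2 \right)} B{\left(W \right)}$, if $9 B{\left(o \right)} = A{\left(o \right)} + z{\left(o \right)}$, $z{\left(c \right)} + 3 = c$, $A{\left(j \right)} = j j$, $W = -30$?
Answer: $\frac{13583}{26} \approx 522.42$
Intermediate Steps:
$A{\left(j \right)} = j^{2}$
$z{\left(c \right)} = -3 + c$
$B{\left(o \right)} = - \frac{1}{3} + \frac{o}{9} + \frac{o^{2}}{9}$ ($B{\left(o \right)} = \frac{o^{2} + \left(-3 + o\right)}{9} = \frac{-3 + o + o^{2}}{9} = - \frac{1}{3} + \frac{o}{9} + \frac{o^{2}}{9}$)
$w{\left(E,m \right)} = 6 + \frac{3 \left(7 + m\right)}{-18 + E}$ ($w{\left(E,m \right)} = 6 + 3 \frac{m + 7}{E - 18} = 6 + 3 \frac{7 + m}{-18 + E} = 6 + \frac{3 \left(7 + m\right)}{-18 + E}$)
$w{\left(-8,-2 \right)} B{\left(W \right)} = \frac{3 \left(-29 - 2 + 2 \left(-8\right)\right)}{-18 - 8} \left(- \frac{1}{3} + \frac{1}{9} \left(-30\right) + \frac{\left(-30\right)^{2}}{9}\right) = \frac{3 \left(-29 - 2 - 16\right)}{-26} \left(- \frac{1}{3} - \frac{10}{3} + \frac{1}{9} \cdot 900\right) = 3 \left(- \frac{1}{26}\right) \left(-47\right) \left(- \frac{1}{3} - \frac{10}{3} + 100\right) = \frac{141}{26} \cdot \frac{289}{3} = \frac{13583}{26}$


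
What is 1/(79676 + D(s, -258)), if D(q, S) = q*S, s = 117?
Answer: 1/49490 ≈ 2.0206e-5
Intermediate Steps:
D(q, S) = S*q
1/(79676 + D(s, -258)) = 1/(79676 - 258*117) = 1/(79676 - 30186) = 1/49490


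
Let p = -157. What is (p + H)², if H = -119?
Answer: 76176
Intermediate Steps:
(p + H)² = (-157 - 119)² = (-276)² = 76176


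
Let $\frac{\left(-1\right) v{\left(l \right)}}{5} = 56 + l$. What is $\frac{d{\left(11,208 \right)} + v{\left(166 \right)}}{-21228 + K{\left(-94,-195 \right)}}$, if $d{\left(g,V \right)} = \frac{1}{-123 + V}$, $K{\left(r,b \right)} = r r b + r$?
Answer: $\frac{94349}{148269070} \approx 0.00063634$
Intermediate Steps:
$K{\left(r,b \right)} = r + b r^{2}$ ($K{\left(r,b \right)} = r^{2} b + r = b r^{2} + r = r + b r^{2}$)
$v{\left(l \right)} = -280 - 5 l$ ($v{\left(l \right)} = - 5 \left(56 + l\right) = -280 - 5 l$)
$\frac{d{\left(11,208 \right)} + v{\left(166 \right)}}{-21228 + K{\left(-94,-195 \right)}} = \frac{\frac{1}{-123 + 208} - 1110}{-21228 - 94 \left(1 - -18330\right)} = \frac{\frac{1}{85} - 1110}{-21228 - 94 \left(1 + 18330\right)} = \frac{\frac{1}{85} - 1110}{-21228 - 1723114} = - \frac{94349}{85 \left(-21228 - 1723114\right)} = - \frac{94349}{85 \left(-1744342\right)} = \left(- \frac{94349}{85}\right) \left(- \frac{1}{1744342}\right) = \frac{94349}{148269070}$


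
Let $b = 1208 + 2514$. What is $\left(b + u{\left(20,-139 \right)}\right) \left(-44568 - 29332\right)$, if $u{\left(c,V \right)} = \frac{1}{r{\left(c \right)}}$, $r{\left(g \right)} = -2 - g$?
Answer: $- \frac{3025576850}{11} \approx -2.7505 \cdot 10^{8}$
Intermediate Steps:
$b = 3722$
$u{\left(c,V \right)} = \frac{1}{-2 - c}$
$\left(b + u{\left(20,-139 \right)}\right) \left(-44568 - 29332\right) = \left(3722 - \frac{1}{2 + 20}\right) \left(-44568 - 29332\right) = \left(3722 - \frac{1}{22}\right) \left(-73900\right) = \frac{81883}{22} \left(-73900\right) = - \frac{3025576850}{11}$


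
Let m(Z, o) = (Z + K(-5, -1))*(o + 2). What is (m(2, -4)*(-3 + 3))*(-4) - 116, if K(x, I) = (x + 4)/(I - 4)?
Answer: -116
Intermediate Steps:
K(x, I) = (4 + x)/(-4 + I)
m(Z, o) = (2 + o)*(1/5 + Z) (m(Z, o) = (Z + (4 - 5)/(-4 - 1))*(o + 2) = (Z - 1/(-5))*(2 + o) = (Z - 1/5*(-1))*(2 + o) = (Z + 1/5)*(2 + o) = (1/5 + Z)*(2 + o) = (2 + o)*(1/5 + Z))
(m(2, -4)*(-3 + 3))*(-4) - 116 = ((2/5 + 2*2 + (1/5)*(-4) + 2*(-4))*(-3 + 3))*(-4) - 116 = ((2/5 + 4 - 4/5 - 8)*0)*(-4) - 116 = -22/5*0*(-4) - 116 = 0*(-4) - 116 = 0 - 116 = -116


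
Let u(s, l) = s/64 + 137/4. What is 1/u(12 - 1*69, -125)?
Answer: 64/2135 ≈ 0.029977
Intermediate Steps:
u(s, l) = 137/4 + s/64 (u(s, l) = s*(1/64) + 137*(¼) = s/64 + 137/4 = 137/4 + s/64)
1/u(12 - 1*69, -125) = 1/(137/4 + (12 - 1*69)/64) = 1/(137/4 + (12 - 69)/64) = 1/(137/4 + (1/64)*(-57)) = 1/(137/4 - 57/64) = 1/(2135/64) = 64/2135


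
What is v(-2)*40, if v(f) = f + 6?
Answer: 160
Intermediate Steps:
v(f) = 6 + f
v(-2)*40 = (6 - 2)*40 = 4*40 = 160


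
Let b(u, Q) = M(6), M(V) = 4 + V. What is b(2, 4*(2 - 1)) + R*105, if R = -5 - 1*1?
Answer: -620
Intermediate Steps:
b(u, Q) = 10 (b(u, Q) = 4 + 6 = 10)
R = -6 (R = -5 - 1 = -6)
b(2, 4*(2 - 1)) + R*105 = 10 - 6*105 = 10 - 630 = -620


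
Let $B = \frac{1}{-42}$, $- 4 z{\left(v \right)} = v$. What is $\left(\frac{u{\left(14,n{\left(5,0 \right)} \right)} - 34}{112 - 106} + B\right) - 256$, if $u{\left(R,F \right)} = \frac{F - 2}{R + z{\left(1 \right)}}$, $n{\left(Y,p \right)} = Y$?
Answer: $- \frac{604421}{2310} \approx -261.65$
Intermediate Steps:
$z{\left(v \right)} = - \frac{v}{4}$
$u{\left(R,F \right)} = \frac{-2 + F}{- \frac{1}{4} + R}$ ($u{\left(R,F \right)} = \frac{F - 2}{R - \frac{1}{4}} = \frac{-2 + F}{R - \frac{1}{4}} = \frac{-2 + F}{- \frac{1}{4} + R}$)
$B = - \frac{1}{42} \approx -0.02381$
$\left(\frac{u{\left(14,n{\left(5,0 \right)} \right)} - 34}{112 - 106} + B\right) - 256 = \left(\frac{\frac{4 \left(-2 + 5\right)}{-1 + 4 \cdot 14} - 34}{112 - 106} - \frac{1}{42}\right) - 256 = \left(\frac{4 \frac{1}{-1 + 56} \cdot 3 - 34}{6} - \frac{1}{42}\right) - 256 = \left(\left(4 \cdot \frac{1}{55} \cdot 3 - 34\right) \frac{1}{6} - \frac{1}{42}\right) - 256 = \left(\left(\frac{12}{55} - 34\right) \frac{1}{6} - \frac{1}{42}\right) - 256 = \left(\left(- \frac{1858}{55}\right) \frac{1}{6} - \frac{1}{42}\right) - 256 = \left(- \frac{929}{165} - \frac{1}{42}\right) - 256 = - \frac{13061}{2310} - 256 = - \frac{604421}{2310}$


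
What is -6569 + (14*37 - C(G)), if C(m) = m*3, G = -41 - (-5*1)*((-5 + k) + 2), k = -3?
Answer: -5838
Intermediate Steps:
G = -71 (G = -41 - (-5*1)*((-5 - 3) + 2) = -41 - (-5)*(-8 + 2) = -41 - (-5)*(-6) = -41 - 1*30 = -41 - 30 = -71)
C(m) = 3*m
-6569 + (14*37 - C(G)) = -6569 + (14*37 - 3*(-71)) = -6569 + (518 - 1*(-213)) = -6569 + (518 + 213) = -6569 + 731 = -5838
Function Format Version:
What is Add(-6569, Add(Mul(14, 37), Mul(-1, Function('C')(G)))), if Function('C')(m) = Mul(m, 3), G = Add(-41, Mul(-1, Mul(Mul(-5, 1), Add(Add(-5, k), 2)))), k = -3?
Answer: -5838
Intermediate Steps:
G = -71 (G = Add(-41, Mul(-1, Mul(Mul(-5, 1), Add(Add(-5, -3), 2)))) = Add(-41, Mul(-1, Mul(-5, Add(-8, 2)))) = Add(-41, Mul(-1, Mul(-5, -6))) = Add(-41, Mul(-1, 30)) = Add(-41, -30) = -71)
Function('C')(m) = Mul(3, m)
Add(-6569, Add(Mul(14, 37), Mul(-1, Function('C')(G)))) = Add(-6569, Add(Mul(14, 37), Mul(-1, Mul(3, -71)))) = Add(-6569, Add(518, Mul(-1, -213))) = Add(-6569, Add(518, 213)) = Add(-6569, 731) = -5838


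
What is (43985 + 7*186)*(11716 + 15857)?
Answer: 1248698451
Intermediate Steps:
(43985 + 7*186)*(11716 + 15857) = (43985 + 1302)*27573 = 45287*27573 = 1248698451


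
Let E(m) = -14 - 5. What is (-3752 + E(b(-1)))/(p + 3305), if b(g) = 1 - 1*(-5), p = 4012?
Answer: -419/813 ≈ -0.51538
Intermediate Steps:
b(g) = 6 (b(g) = 1 + 5 = 6)
E(m) = -19
(-3752 + E(b(-1)))/(p + 3305) = (-3752 - 19)/(4012 + 3305) = -3771/7317 = -3771*1/7317 = -419/813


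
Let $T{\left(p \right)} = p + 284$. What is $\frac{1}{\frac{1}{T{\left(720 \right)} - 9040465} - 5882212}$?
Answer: $- \frac{9039461}{53172025967733} \approx -1.7 \cdot 10^{-7}$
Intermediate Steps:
$T{\left(p \right)} = 284 + p$
$\frac{1}{\frac{1}{T{\left(720 \right)} - 9040465} - 5882212} = \frac{1}{\frac{1}{\left(284 + 720\right) - 9040465} - 5882212} = \frac{1}{\frac{1}{1004 - 9040465} - 5882212} = \frac{1}{\frac{1}{-9039461} - 5882212} = \frac{1}{- \frac{1}{9039461} - 5882212} = \frac{1}{- \frac{53172025967733}{9039461}} = - \frac{9039461}{53172025967733}$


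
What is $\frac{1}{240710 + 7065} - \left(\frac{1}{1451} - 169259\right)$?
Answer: $\frac{60852253553651}{359521525} \approx 1.6926 \cdot 10^{5}$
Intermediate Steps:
$\frac{1}{240710 + 7065} - \left(\frac{1}{1451} - 169259\right) = \frac{1}{247775} - \left(\frac{1}{1451} - 169259\right) = \frac{1}{247775} - - \frac{245594808}{1451} = \frac{1}{247775} + \frac{245594808}{1451} = \frac{60852253553651}{359521525}$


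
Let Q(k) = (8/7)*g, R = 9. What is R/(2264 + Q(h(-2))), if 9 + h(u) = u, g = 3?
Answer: 63/15872 ≈ 0.0039693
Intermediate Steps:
h(u) = -9 + u
Q(k) = 24/7 (Q(k) = (8/7)*3 = 24/7)
R/(2264 + Q(h(-2))) = 9/(2264 + 24/7) = 9/(15872/7) = 9*(7/15872) = 63/15872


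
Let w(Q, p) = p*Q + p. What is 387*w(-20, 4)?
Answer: -29412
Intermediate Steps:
w(Q, p) = p + Q*p (w(Q, p) = Q*p + p = p + Q*p)
387*w(-20, 4) = 387*(4*(1 - 20)) = 387*(4*(-19)) = 387*(-76) = -29412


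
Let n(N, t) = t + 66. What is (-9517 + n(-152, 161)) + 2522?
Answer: -6768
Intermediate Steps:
n(N, t) = 66 + t
(-9517 + n(-152, 161)) + 2522 = (-9517 + (66 + 161)) + 2522 = (-9517 + 227) + 2522 = -9290 + 2522 = -6768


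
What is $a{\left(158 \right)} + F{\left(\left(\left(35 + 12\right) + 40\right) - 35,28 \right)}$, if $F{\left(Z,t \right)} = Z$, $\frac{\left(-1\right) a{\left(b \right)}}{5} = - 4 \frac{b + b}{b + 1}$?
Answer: $\frac{14588}{159} \approx 91.748$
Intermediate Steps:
$a{\left(b \right)} = \frac{40 b}{1 + b}$ ($a{\left(b \right)} = - 5 \left(- 4 \frac{b + b}{b + 1}\right) = - 5 \left(- 4 \frac{2 b}{1 + b}\right) = - 5 \left(- \frac{8 b}{1 + b}\right) = \frac{40 b}{1 + b}$)
$a{\left(158 \right)} + F{\left(\left(\left(35 + 12\right) + 40\right) - 35,28 \right)} = 40 \cdot 158 \frac{1}{1 + 158} + \left(\left(\left(35 + 12\right) + 40\right) - 35\right) = 40 \cdot 158 \cdot \frac{1}{159} + \left(\left(47 + 40\right) - 35\right) = 40 \cdot 158 \cdot \frac{1}{159} + \left(87 - 35\right) = \frac{6320}{159} + 52 = \frac{14588}{159}$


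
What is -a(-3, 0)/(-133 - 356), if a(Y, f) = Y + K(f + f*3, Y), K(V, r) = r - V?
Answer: -2/163 ≈ -0.012270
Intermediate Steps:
a(Y, f) = -4*f + 2*Y (a(Y, f) = Y + (Y - (f + f*3)) = Y + (Y - (f + 3*f)) = Y + (Y - 4*f) = -4*f + 2*Y)
-a(-3, 0)/(-133 - 356) = -(-4*0 + 2*(-3))/(-133 - 356) = -(0 - 6)/(-489) = -(-1)*(-6)/489 = -1*2/163 = -2/163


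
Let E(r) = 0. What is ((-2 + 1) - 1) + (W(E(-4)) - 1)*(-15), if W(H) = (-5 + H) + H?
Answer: 88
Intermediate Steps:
W(H) = -5 + 2*H
((-2 + 1) - 1) + (W(E(-4)) - 1)*(-15) = ((-2 + 1) - 1) + ((-5 + 2*0) - 1)*(-15) = (-1 - 1) + ((-5 + 0) - 1)*(-15) = -2 + (-5 - 1)*(-15) = -2 - 6*(-15) = -2 + 90 = 88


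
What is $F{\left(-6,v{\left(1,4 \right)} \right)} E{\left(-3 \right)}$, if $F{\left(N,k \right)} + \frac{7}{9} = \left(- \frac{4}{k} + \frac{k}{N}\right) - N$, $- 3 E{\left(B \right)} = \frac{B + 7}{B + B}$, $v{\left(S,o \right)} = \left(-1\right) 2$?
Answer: $\frac{136}{81} \approx 1.679$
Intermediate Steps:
$v{\left(S,o \right)} = -2$
$E{\left(B \right)} = - \frac{7 + B}{6 B}$ ($E{\left(B \right)} = - \frac{\left(B + 7\right) \frac{1}{B + B}}{3} = - \frac{\left(7 + B\right) \frac{1}{2 B}}{3} = - \frac{\frac{1}{2} \frac{1}{B} \left(7 + B\right)}{3} = - \frac{7 + B}{6 B}$)
$F{\left(N,k \right)} = - \frac{7}{9} - N - \frac{4}{k} + \frac{k}{N}$ ($F{\left(N,k \right)} = - \frac{7}{9} - \left(N + \frac{4}{k} - \frac{k}{N}\right) = - \frac{7}{9} - N - \frac{4}{k} + \frac{k}{N}$)
$F{\left(-6,v{\left(1,4 \right)} \right)} E{\left(-3 \right)} = \left(- \frac{7}{9} - -6 - \frac{4}{-2} - \frac{2}{-6}\right) \frac{-7 - -3}{6 \left(-3\right)} = \left(- \frac{7}{9} + 6 - -2 - - \frac{1}{3}\right) \frac{1}{6} \left(- \frac{1}{3}\right) \left(-7 + 3\right) = \left(- \frac{7}{9} + 6 + 2 + \frac{1}{3}\right) \frac{1}{6} \left(- \frac{1}{3}\right) \left(-4\right) = \frac{68}{9} \cdot \frac{2}{9} = \frac{136}{81}$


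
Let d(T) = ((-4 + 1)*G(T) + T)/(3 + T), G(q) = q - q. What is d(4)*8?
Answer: 32/7 ≈ 4.5714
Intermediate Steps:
G(q) = 0
d(T) = T/(3 + T) (d(T) = ((-4 + 1)*0 + T)/(3 + T) = (-3*0 + T)/(3 + T) = (0 + T)/(3 + T) = T/(3 + T))
d(4)*8 = (4/(3 + 4))*8 = (4/7)*8 = 32/7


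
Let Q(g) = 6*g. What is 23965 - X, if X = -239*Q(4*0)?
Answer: 23965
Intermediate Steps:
X = 0 (X = -1434*4*0 = -1434*0 = -239*0 = 0)
23965 - X = 23965 - 1*0 = 23965 + 0 = 23965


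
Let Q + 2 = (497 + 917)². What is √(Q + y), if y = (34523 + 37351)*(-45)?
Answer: 2*I*√308734 ≈ 1111.3*I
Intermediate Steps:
y = -3234330 (y = 71874*(-45) = -3234330)
Q = 1999394 (Q = -2 + (497 + 917)² = -2 + 1414² = -2 + 1999396 = 1999394)
√(Q + y) = √(1999394 - 3234330) = √(-1234936) = 2*I*√308734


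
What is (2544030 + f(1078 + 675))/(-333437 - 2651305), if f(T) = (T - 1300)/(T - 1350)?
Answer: -341748181/400950342 ≈ -0.85235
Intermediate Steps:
f(T) = (-1300 + T)/(-1350 + T)
(2544030 + f(1078 + 675))/(-333437 - 2651305) = (2544030 + (-1300 + (1078 + 675))/(-1350 + (1078 + 675)))/(-333437 - 2651305) = (2544030 + (-1300 + 1753)/(-1350 + 1753))/(-2984742) = (2544030 + 453/403)*(-1/2984742) = (1025244543/403)*(-1/2984742) = -341748181/400950342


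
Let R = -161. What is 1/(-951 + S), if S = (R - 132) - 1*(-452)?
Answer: -1/792 ≈ -0.0012626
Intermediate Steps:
S = 159 (S = (-161 - 132) - 1*(-452) = -293 + 452 = 159)
1/(-951 + S) = 1/(-951 + 159) = 1/(-792) = -1/792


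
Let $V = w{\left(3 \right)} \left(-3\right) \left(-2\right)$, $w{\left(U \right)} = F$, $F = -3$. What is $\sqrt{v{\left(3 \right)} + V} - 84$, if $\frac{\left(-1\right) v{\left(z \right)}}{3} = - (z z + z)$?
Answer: $-84 + 3 \sqrt{2} \approx -79.757$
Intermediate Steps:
$w{\left(U \right)} = -3$
$v{\left(z \right)} = 3 z + 3 z^{2}$ ($v{\left(z \right)} = - 3 \left(- (z z + z)\right) = - 3 \left(- (z^{2} + z)\right) = - 3 \left(- (z + z^{2})\right) = - 3 \left(- z - z^{2}\right) = 3 z + 3 z^{2}$)
$V = -18$ ($V = \left(-3\right) \left(-3\right) \left(-2\right) = 9 \left(-2\right) = -18$)
$\sqrt{v{\left(3 \right)} + V} - 84 = \sqrt{3 \cdot 3 \left(1 + 3\right) - 18} - 84 = \sqrt{3 \cdot 3 \cdot 4 - 18} - 84 = \sqrt{36 - 18} - 84 = \sqrt{18} - 84 = 3 \sqrt{2} - 84 = -84 + 3 \sqrt{2}$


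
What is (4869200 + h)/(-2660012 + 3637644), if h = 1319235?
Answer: 6188435/977632 ≈ 6.3300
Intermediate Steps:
(4869200 + h)/(-2660012 + 3637644) = (4869200 + 1319235)/(-2660012 + 3637644) = 6188435/977632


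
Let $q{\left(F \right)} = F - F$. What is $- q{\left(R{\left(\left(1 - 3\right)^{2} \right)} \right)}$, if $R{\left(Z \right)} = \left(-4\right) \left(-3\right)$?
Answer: $0$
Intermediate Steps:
$R{\left(Z \right)} = 12$
$q{\left(F \right)} = 0$
$- q{\left(R{\left(\left(1 - 3\right)^{2} \right)} \right)} = \left(-1\right) 0 = 0$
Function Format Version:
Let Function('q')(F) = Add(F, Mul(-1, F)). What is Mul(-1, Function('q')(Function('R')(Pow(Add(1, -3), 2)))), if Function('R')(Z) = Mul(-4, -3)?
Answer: 0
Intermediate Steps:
Function('R')(Z) = 12
Function('q')(F) = 0
Mul(-1, Function('q')(Function('R')(Pow(Add(1, -3), 2)))) = Mul(-1, 0) = 0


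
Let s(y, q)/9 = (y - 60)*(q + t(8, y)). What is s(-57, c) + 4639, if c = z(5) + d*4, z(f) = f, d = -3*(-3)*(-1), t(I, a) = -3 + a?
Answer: 100462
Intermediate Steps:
d = -9 (d = 9*(-1) = -9)
c = -31 (c = 5 - 9*4 = 5 - 36 = -31)
s(y, q) = 9*(-60 + y)*(-3 + q + y) (s(y, q) = 9*((y - 60)*(q + (-3 + y))) = 9*((-60 + y)*(-3 + q + y)) = 9*(-60 + y)*(-3 + q + y))
s(-57, c) + 4639 = (1620 - 567*(-57) - 540*(-31) + 9*(-57)**2 + 9*(-31)*(-57)) + 4639 = (1620 + 32319 + 16740 + 9*3249 + 15903) + 4639 = (1620 + 32319 + 16740 + 29241 + 15903) + 4639 = 95823 + 4639 = 100462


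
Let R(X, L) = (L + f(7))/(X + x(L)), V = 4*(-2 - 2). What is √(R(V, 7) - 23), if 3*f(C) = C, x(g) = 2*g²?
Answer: I*√346245/123 ≈ 4.784*I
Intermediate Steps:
f(C) = C/3
V = -16 (V = 4*(-4) = -16)
R(X, L) = (7/3 + L)/(X + 2*L²) (R(X, L) = (L + (⅓)*7)/(X + 2*L²) = (L + 7/3)/(X + 2*L²) = (7/3 + L)/(X + 2*L²))
√(R(V, 7) - 23) = √((7/3 + 7)/(-16 + 2*7²) - 23) = √((28/3)/(-16 + 2*49) - 23) = √((28/3)/(-16 + 98) - 23) = √((28/3)/82 - 23) = √((1/82)*(28/3) - 23) = √(14/123 - 23) = √(-2815/123) = I*√346245/123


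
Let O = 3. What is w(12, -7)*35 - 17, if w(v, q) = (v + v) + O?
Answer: 928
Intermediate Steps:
w(v, q) = 3 + 2*v (w(v, q) = (v + v) + 3 = 2*v + 3 = 3 + 2*v)
w(12, -7)*35 - 17 = (3 + 2*12)*35 - 17 = (3 + 24)*35 - 17 = 27*35 - 17 = 945 - 17 = 928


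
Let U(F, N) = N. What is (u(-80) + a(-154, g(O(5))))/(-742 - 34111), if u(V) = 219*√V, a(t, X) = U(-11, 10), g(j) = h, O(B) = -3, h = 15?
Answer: -10/34853 - 876*I*√5/34853 ≈ -0.00028692 - 0.056202*I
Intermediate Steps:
g(j) = 15
a(t, X) = 10
(u(-80) + a(-154, g(O(5))))/(-742 - 34111) = (219*√(-80) + 10)/(-742 - 34111) = (219*(4*I*√5) + 10)/(-34853) = (876*I*√5 + 10)*(-1/34853) = (10 + 876*I*√5)*(-1/34853) = -10/34853 - 876*I*√5/34853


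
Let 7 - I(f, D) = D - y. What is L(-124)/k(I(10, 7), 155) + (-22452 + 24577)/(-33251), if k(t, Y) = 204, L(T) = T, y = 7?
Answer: -1139156/1695801 ≈ -0.67175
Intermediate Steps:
I(f, D) = 14 - D (I(f, D) = 7 - (D - 1*7) = 7 - (D - 7) = 7 - (-7 + D) = 7 + (7 - D) = 14 - D)
L(-124)/k(I(10, 7), 155) + (-22452 + 24577)/(-33251) = -124/204 + (-22452 + 24577)/(-33251) = -124*1/204 + 2125*(-1/33251) = -31/51 - 2125/33251 = -1139156/1695801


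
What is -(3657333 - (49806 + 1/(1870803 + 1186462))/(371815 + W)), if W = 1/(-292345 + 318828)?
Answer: -110101100556725119410817/30104205602633190 ≈ -3.6573e+6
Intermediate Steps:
W = 1/26483 ≈ 3.7760e-5
-(3657333 - (49806 + 1/(1870803 + 1186462))/(371815 + W)) = -(3657333 - (49806 + 1/(1870803 + 1186462))/(371815 + 1/26483)) = -(3657333 - (49806 + 1/3057265)/9846776646/26483) = -(3657333 - (49806 + 1/3057265)*26483/9846776646) = -(3657333 - 152270140591*26483/(3057265*9846776646)) = -(3657333 - 1*4032570133271453/30104205602633190) = -(3657333 - 4032570133271453/30104205602633190) = -1*110101100556725119410817/30104205602633190 = -110101100556725119410817/30104205602633190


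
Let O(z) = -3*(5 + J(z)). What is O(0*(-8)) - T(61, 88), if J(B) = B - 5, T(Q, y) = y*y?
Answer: -7744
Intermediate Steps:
T(Q, y) = y**2
J(B) = -5 + B
O(z) = -3*z (O(z) = -3*(5 + (-5 + z)) = -3*z)
O(0*(-8)) - T(61, 88) = -0*(-8) - 1*88**2 = -3*0 - 1*7744 = 0 - 7744 = -7744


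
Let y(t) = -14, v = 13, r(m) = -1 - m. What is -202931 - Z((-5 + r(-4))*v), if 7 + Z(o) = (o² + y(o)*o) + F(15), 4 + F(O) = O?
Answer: -203975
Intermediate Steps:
F(O) = -4 + O
Z(o) = 4 + o² - 14*o (Z(o) = -7 + ((o² - 14*o) + (-4 + 15)) = -7 + ((o² - 14*o) + 11) = -7 + (11 + o² - 14*o) = 4 + o² - 14*o)
-202931 - Z((-5 + r(-4))*v) = -202931 - (4 + ((-5 + (-1 - 1*(-4)))*13)² - 14*(-5 + (-1 - 1*(-4)))*13) = -202931 - (4 + ((-5 + (-1 + 4))*13)² - 14*(-5 + (-1 + 4))*13) = -202931 - (4 + ((-5 + 3)*13)² - 14*(-5 + 3)*13) = -202931 - (4 + (-2*13)² - (-28)*13) = -202931 - (4 + (-26)² - 14*(-26)) = -202931 - (4 + 676 + 364) = -202931 - 1*1044 = -202931 - 1044 = -203975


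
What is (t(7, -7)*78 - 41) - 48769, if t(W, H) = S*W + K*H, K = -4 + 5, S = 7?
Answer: -45534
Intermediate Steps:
K = 1
t(W, H) = H + 7*W (t(W, H) = 7*W + 1*H = 7*W + H = H + 7*W)
(t(7, -7)*78 - 41) - 48769 = ((-7 + 7*7)*78 - 41) - 48769 = ((-7 + 49)*78 - 41) - 48769 = (42*78 - 41) - 48769 = (3276 - 41) - 48769 = 3235 - 48769 = -45534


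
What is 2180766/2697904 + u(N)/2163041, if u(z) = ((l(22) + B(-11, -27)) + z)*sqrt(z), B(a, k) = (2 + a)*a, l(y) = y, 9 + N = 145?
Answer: 1090383/1348952 + 514*sqrt(34)/2163041 ≈ 0.80970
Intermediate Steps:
N = 136 (N = -9 + 145 = 136)
B(a, k) = a*(2 + a)
u(z) = sqrt(z)*(121 + z) (u(z) = ((22 - 11*(2 - 11)) + z)*sqrt(z) = ((22 - 11*(-9)) + z)*sqrt(z) = ((22 + 99) + z)*sqrt(z) = (121 + z)*sqrt(z) = sqrt(z)*(121 + z))
2180766/2697904 + u(N)/2163041 = 2180766/2697904 + (sqrt(136)*(121 + 136))/2163041 = 2180766*(1/2697904) + ((2*sqrt(34))*257)*(1/2163041) = 1090383/1348952 + (514*sqrt(34))*(1/2163041) = 1090383/1348952 + 514*sqrt(34)/2163041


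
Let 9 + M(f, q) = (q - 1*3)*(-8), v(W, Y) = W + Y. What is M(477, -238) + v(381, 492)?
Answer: 2792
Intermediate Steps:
M(f, q) = 15 - 8*q (M(f, q) = -9 + (q - 1*3)*(-8) = -9 + (q - 3)*(-8) = -9 + (-3 + q)*(-8) = -9 + (24 - 8*q) = 15 - 8*q)
M(477, -238) + v(381, 492) = (15 - 8*(-238)) + (381 + 492) = (15 + 1904) + 873 = 1919 + 873 = 2792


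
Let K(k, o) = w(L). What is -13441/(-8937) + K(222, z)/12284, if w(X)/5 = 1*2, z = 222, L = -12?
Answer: 82599307/54891054 ≈ 1.5048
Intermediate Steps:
w(X) = 10 (w(X) = 5*(1*2) = 5*2 = 10)
K(k, o) = 10
-13441/(-8937) + K(222, z)/12284 = -13441/(-8937) + 10/12284 = -13441*(-1/8937) + 10*(1/12284) = 13441/8937 + 5/6142 = 82599307/54891054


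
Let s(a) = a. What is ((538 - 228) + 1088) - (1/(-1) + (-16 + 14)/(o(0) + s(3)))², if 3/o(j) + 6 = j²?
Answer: 34869/25 ≈ 1394.8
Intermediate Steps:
o(j) = 3/(-6 + j²)
((538 - 228) + 1088) - (1/(-1) + (-16 + 14)/(o(0) + s(3)))² = ((538 - 228) + 1088) - (1/(-1) + (-16 + 14)/(3/(-6 + 0²) + 3))² = (310 + 1088) - (-1 - 2/(3/(-6 + 0) + 3))² = 1398 - (-1 - 2/(3/(-6) + 3))² = 1398 - (-1 - 2/(3*(-⅙) + 3))² = 1398 - (-1 - 2/(-½ + 3))² = 1398 - (-1 - 2/5/2)² = 1398 - (-1 - 2*⅖)² = 1398 - (-1 - ⅘)² = 1398 - (-9/5)² = 1398 - 1*81/25 = 1398 - 81/25 = 34869/25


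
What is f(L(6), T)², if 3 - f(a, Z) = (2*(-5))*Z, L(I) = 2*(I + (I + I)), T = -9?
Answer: 7569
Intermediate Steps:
L(I) = 6*I (L(I) = 2*(I + 2*I) = 2*(3*I) = 6*I)
f(a, Z) = 3 + 10*Z (f(a, Z) = 3 - 2*(-5)*Z = 3 - (-10)*Z = 3 + 10*Z)
f(L(6), T)² = (3 + 10*(-9))² = (3 - 90)² = (-87)² = 7569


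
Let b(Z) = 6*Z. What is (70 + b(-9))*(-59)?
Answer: -944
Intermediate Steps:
(70 + b(-9))*(-59) = (70 + 6*(-9))*(-59) = (70 - 54)*(-59) = 16*(-59) = -944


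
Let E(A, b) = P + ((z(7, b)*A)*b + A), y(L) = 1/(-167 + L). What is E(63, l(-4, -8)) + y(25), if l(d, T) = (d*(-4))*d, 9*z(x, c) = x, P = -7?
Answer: -437361/142 ≈ -3080.0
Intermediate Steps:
z(x, c) = x/9
l(d, T) = -4*d² (l(d, T) = (-4*d)*d = -4*d²)
E(A, b) = -7 + A + 7*A*b/9 (E(A, b) = -7 + ((((⅑)*7)*A)*b + A) = -7 + ((7*A/9)*b + A) = -7 + (7*A*b/9 + A) = -7 + (A + 7*A*b/9) = -7 + A + 7*A*b/9)
E(63, l(-4, -8)) + y(25) = (-7 + 63 + (7/9)*63*(-4*(-4)²)) + 1/(-167 + 25) = (-7 + 63 + (7/9)*63*(-4*16)) + 1/(-142) = (-7 + 63 + (7/9)*63*(-64)) - 1/142 = (-7 + 63 - 3136) - 1/142 = -3080 - 1/142 = -437361/142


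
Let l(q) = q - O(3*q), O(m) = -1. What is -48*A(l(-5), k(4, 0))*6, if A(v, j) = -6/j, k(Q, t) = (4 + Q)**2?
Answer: 27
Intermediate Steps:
l(q) = 1 + q (l(q) = q - 1*(-1) = q + 1 = 1 + q)
-48*A(l(-5), k(4, 0))*6 = -(-288)/((4 + 4)**2)*6 = -(-288)/(8**2)*6 = -(-288)/64*6 = -48*(-3/32)*6 = (9/2)*6 = 27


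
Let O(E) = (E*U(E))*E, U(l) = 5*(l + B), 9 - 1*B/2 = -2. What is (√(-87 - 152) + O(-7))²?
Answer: (3675 + I*√239)² ≈ 1.3505e+7 + 1.136e+5*I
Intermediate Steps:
B = 22 (B = 18 - 2*(-2) = 18 + 4 = 22)
U(l) = 110 + 5*l (U(l) = 5*(l + 22) = 5*(22 + l) = 110 + 5*l)
O(E) = E²*(110 + 5*E) (O(E) = (E*(110 + 5*E))*E = E²*(110 + 5*E))
(√(-87 - 152) + O(-7))² = (√(-87 - 152) + 5*(-7)²*(22 - 7))² = (√(-239) + 5*49*15)² = (I*√239 + 3675)² = (3675 + I*√239)²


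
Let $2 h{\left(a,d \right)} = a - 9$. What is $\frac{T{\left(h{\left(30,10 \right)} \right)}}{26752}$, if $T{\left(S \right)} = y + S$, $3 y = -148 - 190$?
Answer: $- \frac{613}{160512} \approx -0.003819$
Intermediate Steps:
$y = - \frac{338}{3}$ ($y = \frac{-148 - 190}{3} = \frac{1}{3} \left(-338\right) = - \frac{338}{3} \approx -112.67$)
$h{\left(a,d \right)} = - \frac{9}{2} + \frac{a}{2}$ ($h{\left(a,d \right)} = \frac{a - 9}{2} = \frac{-9 + a}{2} = - \frac{9}{2} + \frac{a}{2}$)
$T{\left(S \right)} = - \frac{338}{3} + S$
$\frac{T{\left(h{\left(30,10 \right)} \right)}}{26752} = \frac{- \frac{338}{3} + \left(- \frac{9}{2} + \frac{1}{2} \cdot 30\right)}{26752} = \left(- \frac{338}{3} + \left(- \frac{9}{2} + 15\right)\right) \frac{1}{26752} = \left(- \frac{338}{3} + \frac{21}{2}\right) \frac{1}{26752} = \left(- \frac{613}{6}\right) \frac{1}{26752} = - \frac{613}{160512}$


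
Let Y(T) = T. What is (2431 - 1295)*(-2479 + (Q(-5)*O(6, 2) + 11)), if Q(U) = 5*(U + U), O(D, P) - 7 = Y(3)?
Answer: -3371648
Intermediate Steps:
O(D, P) = 10 (O(D, P) = 7 + 3 = 10)
Q(U) = 10*U (Q(U) = 5*(2*U) = 10*U)
(2431 - 1295)*(-2479 + (Q(-5)*O(6, 2) + 11)) = (2431 - 1295)*(-2479 + ((10*(-5))*10 + 11)) = 1136*(-2479 + (-50*10 + 11)) = 1136*(-2479 + (-500 + 11)) = 1136*(-2479 - 489) = 1136*(-2968) = -3371648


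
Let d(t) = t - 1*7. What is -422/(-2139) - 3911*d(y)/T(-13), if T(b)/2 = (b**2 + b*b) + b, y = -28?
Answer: 58614263/278070 ≈ 210.79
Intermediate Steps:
T(b) = 2*b + 4*b**2 (T(b) = 2*((b**2 + b*b) + b) = 2*((b**2 + b**2) + b) = 2*(2*b**2 + b) = 2*(b + 2*b**2) = 2*b + 4*b**2)
d(t) = -7 + t (d(t) = t - 7 = -7 + t)
-422/(-2139) - 3911*d(y)/T(-13) = -422/(-2139) - 3911*(-(-7 - 28)/(26*(1 + 2*(-13)))) = -422*(-1/2139) - 3911*35/(26*(1 - 26)) = 422/2139 - 3911/((2*(-13)*(-25))*(-1/35)) = 422/2139 - 3911/(650*(-1/35)) = 422/2139 - 3911/(-130/7) = 422/2139 - 3911*(-7/130) = 422/2139 + 27377/130 = 58614263/278070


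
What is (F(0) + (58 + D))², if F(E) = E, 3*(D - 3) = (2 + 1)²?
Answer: 4096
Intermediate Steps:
D = 6 (D = 3 + (2 + 1)²/3 = 3 + (⅓)*3² = 3 + (⅓)*9 = 3 + 3 = 6)
(F(0) + (58 + D))² = (0 + (58 + 6))² = (0 + 64)² = 64² = 4096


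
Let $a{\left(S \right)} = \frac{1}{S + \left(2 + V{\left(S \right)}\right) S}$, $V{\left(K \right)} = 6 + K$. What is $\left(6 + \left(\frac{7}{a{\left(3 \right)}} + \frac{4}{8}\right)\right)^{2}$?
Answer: $\frac{267289}{4} \approx 66822.0$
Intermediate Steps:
$a{\left(S \right)} = \frac{1}{S + S \left(8 + S\right)}$ ($a{\left(S \right)} = \frac{1}{S + \left(2 + \left(6 + S\right)\right) S} = \frac{1}{S + \left(8 + S\right) S} = \frac{1}{S + S \left(8 + S\right)}$)
$\left(6 + \left(\frac{7}{a{\left(3 \right)}} + \frac{4}{8}\right)\right)^{2} = \left(6 + \left(\frac{7}{\frac{1}{3} \frac{1}{9 + 3}} + \frac{4}{8}\right)\right)^{2} = \left(6 + \left(\frac{7}{\frac{1}{3} \cdot \frac{1}{12}} + 4 \cdot \frac{1}{8}\right)\right)^{2} = \left(6 + \left(\frac{7}{\frac{1}{3} \cdot \frac{1}{12}} + \frac{1}{2}\right)\right)^{2} = \left(6 + \left(7 \frac{1}{\frac{1}{36}} + \frac{1}{2}\right)\right)^{2} = \left(6 + \left(7 \cdot 36 + \frac{1}{2}\right)\right)^{2} = \left(6 + \left(252 + \frac{1}{2}\right)\right)^{2} = \left(6 + \frac{505}{2}\right)^{2} = \left(\frac{517}{2}\right)^{2} = \frac{267289}{4}$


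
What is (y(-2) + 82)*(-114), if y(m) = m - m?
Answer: -9348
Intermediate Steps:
y(m) = 0
(y(-2) + 82)*(-114) = (0 + 82)*(-114) = 82*(-114) = -9348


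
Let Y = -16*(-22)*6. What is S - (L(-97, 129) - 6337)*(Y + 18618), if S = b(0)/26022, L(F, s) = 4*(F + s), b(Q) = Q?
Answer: 128712570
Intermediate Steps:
Y = 2112 (Y = 352*6 = 2112)
L(F, s) = 4*F + 4*s
S = 0 (S = 0/26022 = 0*(1/26022) = 0)
S - (L(-97, 129) - 6337)*(Y + 18618) = 0 - ((4*(-97) + 4*129) - 6337)*(2112 + 18618) = 0 - ((-388 + 516) - 6337)*20730 = 0 - (128 - 6337)*20730 = 0 - (-6209)*20730 = 0 - 1*(-128712570) = 0 + 128712570 = 128712570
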